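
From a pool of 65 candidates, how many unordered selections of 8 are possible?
C(65,8) = 65!/(8!×57!) = 5047381560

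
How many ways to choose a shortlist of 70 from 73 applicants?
C(73,70) = 73!/(70!×3!) = 62196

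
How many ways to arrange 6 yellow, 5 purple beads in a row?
11! / (6! × 5!) = 462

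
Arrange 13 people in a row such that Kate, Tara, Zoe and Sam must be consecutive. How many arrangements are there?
Treat the 4 as one block: (13-4+1)! × 4! = 3628800 × 24 = 87091200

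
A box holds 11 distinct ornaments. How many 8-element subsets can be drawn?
C(11,8) = 11!/(8!×3!) = 165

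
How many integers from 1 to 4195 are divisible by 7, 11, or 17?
⌊4195/7⌋+⌊4195/11⌋+⌊4195/17⌋ - ⌊4195/77⌋-⌊4195/119⌋-⌊4195/187⌋ + ⌊4195/1309⌋ = 599+381+246 - 54-35-22 + 3 = 1118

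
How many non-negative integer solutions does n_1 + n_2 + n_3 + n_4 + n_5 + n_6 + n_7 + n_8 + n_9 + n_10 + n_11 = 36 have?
C(36+11-1, 11-1) = C(46, 10) = 4076350421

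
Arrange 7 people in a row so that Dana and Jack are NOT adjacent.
Total - adjacent = 7! - (7-1)!×2 = 5040 - 1440 = 3600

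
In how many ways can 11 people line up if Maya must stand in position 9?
Fix one position: (11-1)! = 3628800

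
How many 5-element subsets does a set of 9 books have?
C(9,5) = 9!/(5!×4!) = 126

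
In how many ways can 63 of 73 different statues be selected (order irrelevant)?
C(73,63) = 73!/(63!×10!) = 621324937376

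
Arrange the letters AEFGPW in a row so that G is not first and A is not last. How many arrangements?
By inclusion-exclusion: 6! - 2×(6-1)! + (6-2)! = 720 - 240 + 24 = 504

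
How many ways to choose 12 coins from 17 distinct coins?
C(17,12) = 17!/(12!×5!) = 6188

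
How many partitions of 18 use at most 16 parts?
By conjugation, equals partitions of 18 into parts ≤ 16. Let r_j(i) = number of partitions of i into parts ≤ j, for i = 0..18. r_1(i) = 1 for all i; r_j(i) = r_{j-1}(i) + r_j(i-j). Rows j = 2..16: ≤2: 1 1 2 2 3 3 4 4 5 5 6 6 7 7 8 8 9 9 10; ≤3: 1 1 2 3 4 5 7 8 10 12 14 16 19 21 24 27 30 33 37; ≤4: 1 1 2 3 5 6 9 11 15 18 23 27 34 39 47 54 64 72 84; ≤5: 1 1 2 3 5 7 10 13 18 23 30 37 47 57 70 84 101 119 141; ≤6: 1 1 2 3 5 7 11 14 20 26 35 44 58 71 90 110 136 163 199; ≤7: 1 1 2 3 5 7 11 15 21 28 38 49 65 82 105 131 164 201 248; ≤8: 1 1 2 3 5 7 11 15 22 29 40 52 70 89 116 146 186 230 288; ≤9: 1 1 2 3 5 7 11 15 22 30 41 54 73 94 123 157 201 252 318; ≤10: 1 1 2 3 5 7 11 15 22 30 42 55 75 97 128 164 212 267 340; ≤11: 1 1 2 3 5 7 11 15 22 30 42 56 76 99 131 169 219 278 355; ≤12: 1 1 2 3 5 7 11 15 22 30 42 56 77 100 133 172 224 285 366; ≤13: 1 1 2 3 5 7 11 15 22 30 42 56 77 101 134 174 227 290 373; ≤14: 1 1 2 3 5 7 11 15 22 30 42 56 77 101 135 175 229 293 378; ≤15: 1 1 2 3 5 7 11 15 22 30 42 56 77 101 135 176 230 295 381; ≤16: 1 1 2 3 5 7 11 15 22 30 42 56 77 101 135 176 231 296 383. r_16(18) = 383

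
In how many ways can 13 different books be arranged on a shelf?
13! = 6227020800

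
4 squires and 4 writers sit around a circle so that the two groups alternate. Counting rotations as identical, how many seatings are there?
Fix one of the squires: (4-1)! ways for the remaining squires, × 4! ways for the writers = 6 × 24 = 144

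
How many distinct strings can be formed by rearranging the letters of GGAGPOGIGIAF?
12! / (1! × 2! × 2! × 5! × 1! × 1!) = 997920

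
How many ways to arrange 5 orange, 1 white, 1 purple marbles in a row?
7! / (5! × 1! × 1!) = 42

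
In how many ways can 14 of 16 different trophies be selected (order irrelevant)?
C(16,14) = 16!/(14!×2!) = 120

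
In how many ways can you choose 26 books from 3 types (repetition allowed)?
C(26+3-1, 3-1) = C(28, 2) = 378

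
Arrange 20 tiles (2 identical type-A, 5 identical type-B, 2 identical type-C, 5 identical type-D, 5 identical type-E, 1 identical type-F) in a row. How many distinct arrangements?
20! / (2! × 5! × 2! × 5! × 5! × 1!) = 351982350720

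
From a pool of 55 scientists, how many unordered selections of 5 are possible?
C(55,5) = 55!/(5!×50!) = 3478761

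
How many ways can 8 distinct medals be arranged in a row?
8! = 40320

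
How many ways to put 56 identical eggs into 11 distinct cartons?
C(56+11-1, 11-1) = C(66, 10) = 210980549208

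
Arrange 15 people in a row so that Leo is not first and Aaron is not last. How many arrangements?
By inclusion-exclusion: 15! - 2×(15-1)! + (15-2)! = 1307674368000 - 174356582400 + 6227020800 = 1139544806400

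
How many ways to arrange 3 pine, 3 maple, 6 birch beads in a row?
12! / (3! × 3! × 6!) = 18480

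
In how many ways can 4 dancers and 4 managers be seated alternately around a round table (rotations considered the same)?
Fix one of the dancers: (4-1)! ways for the remaining dancers, × 4! ways for the managers = 6 × 24 = 144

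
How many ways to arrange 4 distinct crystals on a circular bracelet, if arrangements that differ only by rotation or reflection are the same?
(4-1)!/2 = 6/2 = 3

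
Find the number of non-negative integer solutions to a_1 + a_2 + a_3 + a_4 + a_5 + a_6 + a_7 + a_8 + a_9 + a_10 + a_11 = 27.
C(27+11-1, 11-1) = C(37, 10) = 348330136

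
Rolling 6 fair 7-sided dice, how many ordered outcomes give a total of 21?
Coefficient of x^21 in (x + x² + ... + x^7)^6. By inclusion-exclusion on dice exceeding 7: Σ_j (-1)^j C(6,j)·C(21-1-7j, 5) = C(6,0)·C(20,5) - C(6,1)·C(13,5) + C(6,2)·C(6,5) = 1·15504 - 6·1287 + 15·6 = 7872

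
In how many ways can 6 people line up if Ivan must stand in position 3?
Fix one position: (6-1)! = 120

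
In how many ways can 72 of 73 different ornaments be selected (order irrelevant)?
C(73,72) = 73!/(72!×1!) = 73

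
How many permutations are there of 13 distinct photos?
13! = 6227020800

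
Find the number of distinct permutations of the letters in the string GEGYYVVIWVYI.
12! / (3! × 1! × 3! × 2! × 1! × 2!) = 3326400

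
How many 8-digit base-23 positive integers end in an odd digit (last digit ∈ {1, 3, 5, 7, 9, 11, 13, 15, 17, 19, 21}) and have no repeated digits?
Last∈{1,3,5,7,9,11,13,15,17,19,21}. Last=0: 0. Last nonzero: 11×21×P(21,6) = 9025188480. Total = 9025188480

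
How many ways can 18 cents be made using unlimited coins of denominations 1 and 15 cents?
Coefficient of x^18 in 1/(1-x^1) · 1/(1-x^15). Use j coins of 15 for j = 0..⌊18/15⌋ = 1, the rest in 1s: 1 + 1 = 2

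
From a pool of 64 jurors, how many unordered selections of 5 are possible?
C(64,5) = 64!/(5!×59!) = 7624512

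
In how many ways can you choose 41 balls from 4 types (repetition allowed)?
C(41+4-1, 4-1) = C(44, 3) = 13244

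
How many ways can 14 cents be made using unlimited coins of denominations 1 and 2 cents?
Coefficient of x^14 in 1/(1-x^1) · 1/(1-x^2). Use j coins of 2 for j = 0..⌊14/2⌋ = 7, the rest in 1s: 7 + 1 = 8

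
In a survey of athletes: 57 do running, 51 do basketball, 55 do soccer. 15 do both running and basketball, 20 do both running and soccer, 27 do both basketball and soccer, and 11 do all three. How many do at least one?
|A∪B∪C| = 57+51+55-15-20-27+11 = 112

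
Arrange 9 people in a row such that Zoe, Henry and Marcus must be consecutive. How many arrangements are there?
Treat the 3 as one block: (9-3+1)! × 3! = 5040 × 6 = 30240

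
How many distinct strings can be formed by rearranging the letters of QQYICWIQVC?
10! / (2! × 2! × 1! × 1! × 1! × 3!) = 151200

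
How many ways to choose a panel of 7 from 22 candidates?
C(22,7) = 22!/(7!×15!) = 170544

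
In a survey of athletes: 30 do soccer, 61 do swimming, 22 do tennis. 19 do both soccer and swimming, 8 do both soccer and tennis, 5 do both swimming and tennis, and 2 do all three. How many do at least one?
|A∪B∪C| = 30+61+22-19-8-5+2 = 83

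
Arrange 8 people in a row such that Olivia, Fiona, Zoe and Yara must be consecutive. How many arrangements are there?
Treat the 4 as one block: (8-4+1)! × 4! = 120 × 24 = 2880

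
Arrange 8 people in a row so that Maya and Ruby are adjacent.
Treat as block: (8-1)! × 2! = 5040 × 2 = 10080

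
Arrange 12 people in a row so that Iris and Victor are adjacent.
Treat as block: (12-1)! × 2! = 39916800 × 2 = 79833600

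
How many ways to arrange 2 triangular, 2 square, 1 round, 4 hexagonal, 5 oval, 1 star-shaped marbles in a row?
15! / (2! × 2! × 1! × 4! × 5! × 1!) = 113513400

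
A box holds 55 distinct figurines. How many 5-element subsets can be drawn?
C(55,5) = 55!/(5!×50!) = 3478761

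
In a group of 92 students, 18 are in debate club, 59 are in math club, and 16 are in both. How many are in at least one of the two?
|A∪B| = |A| + |B| - |A∩B| = 18 + 59 - 16 = 61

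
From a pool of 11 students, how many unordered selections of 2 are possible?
C(11,2) = 11!/(2!×9!) = 55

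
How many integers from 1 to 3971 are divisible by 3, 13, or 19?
⌊3971/3⌋+⌊3971/13⌋+⌊3971/19⌋ - ⌊3971/39⌋-⌊3971/57⌋-⌊3971/247⌋ + ⌊3971/741⌋ = 1323+305+209 - 101-69-16 + 5 = 1656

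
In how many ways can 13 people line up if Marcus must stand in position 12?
Fix one position: (13-1)! = 479001600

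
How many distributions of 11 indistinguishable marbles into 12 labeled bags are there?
C(11+12-1, 12-1) = C(22, 11) = 705432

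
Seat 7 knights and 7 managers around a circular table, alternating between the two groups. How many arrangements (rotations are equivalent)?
Fix one of the knights: (7-1)! ways for the remaining knights, × 7! ways for the managers = 720 × 5040 = 3628800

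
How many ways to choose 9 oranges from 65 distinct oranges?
C(65,9) = 65!/(9!×56!) = 31966749880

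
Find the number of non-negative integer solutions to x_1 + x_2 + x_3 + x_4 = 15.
C(15+4-1, 4-1) = C(18, 3) = 816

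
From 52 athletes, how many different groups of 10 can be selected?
C(52,10) = 52!/(10!×42!) = 15820024220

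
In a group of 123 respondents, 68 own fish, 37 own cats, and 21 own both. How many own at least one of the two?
|A∪B| = |A| + |B| - |A∩B| = 68 + 37 - 21 = 84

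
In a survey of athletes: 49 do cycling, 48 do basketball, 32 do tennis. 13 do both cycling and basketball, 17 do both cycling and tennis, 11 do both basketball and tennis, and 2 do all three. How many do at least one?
|A∪B∪C| = 49+48+32-13-17-11+2 = 90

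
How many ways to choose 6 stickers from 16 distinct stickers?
C(16,6) = 16!/(6!×10!) = 8008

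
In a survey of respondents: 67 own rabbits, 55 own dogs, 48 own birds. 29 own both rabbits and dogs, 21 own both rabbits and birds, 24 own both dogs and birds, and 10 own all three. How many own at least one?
|A∪B∪C| = 67+55+48-29-21-24+10 = 106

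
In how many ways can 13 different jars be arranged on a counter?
13! = 6227020800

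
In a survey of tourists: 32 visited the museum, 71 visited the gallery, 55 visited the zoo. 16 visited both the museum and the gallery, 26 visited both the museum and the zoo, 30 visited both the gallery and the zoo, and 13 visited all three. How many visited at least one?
|A∪B∪C| = 32+71+55-16-26-30+13 = 99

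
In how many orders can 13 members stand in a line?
13! = 6227020800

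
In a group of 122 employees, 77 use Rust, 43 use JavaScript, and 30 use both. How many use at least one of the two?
|A∪B| = |A| + |B| - |A∩B| = 77 + 43 - 30 = 90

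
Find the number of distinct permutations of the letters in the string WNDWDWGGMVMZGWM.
15! / (4! × 2! × 3! × 3! × 1! × 1! × 1!) = 756756000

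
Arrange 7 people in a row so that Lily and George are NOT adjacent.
Total - adjacent = 7! - (7-1)!×2 = 5040 - 1440 = 3600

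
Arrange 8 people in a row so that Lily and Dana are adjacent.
Treat as block: (8-1)! × 2! = 5040 × 2 = 10080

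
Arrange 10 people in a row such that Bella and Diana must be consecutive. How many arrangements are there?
Treat the 2 as one block: (10-2+1)! × 2! = 362880 × 2 = 725760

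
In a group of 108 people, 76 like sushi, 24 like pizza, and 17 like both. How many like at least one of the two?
|A∪B| = |A| + |B| - |A∩B| = 76 + 24 - 17 = 83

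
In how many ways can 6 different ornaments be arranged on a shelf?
6! = 720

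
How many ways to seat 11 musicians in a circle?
Circular: fix one position, arrange the rest. (11-1)! = 3628800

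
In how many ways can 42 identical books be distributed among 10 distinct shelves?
C(42+10-1, 10-1) = C(51, 9) = 3042312350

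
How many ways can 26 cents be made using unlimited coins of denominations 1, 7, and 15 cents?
Coefficient of x^26 in 1/(1-x^1) · 1/(1-x^7) · 1/(1-x^15). Case on j = number of 15-cent coins (j = 0..1); remainder r = 26 - 15j is made from {1,7} in ⌊r/7⌋+1 ways. r = 26, 11 → 4 + 2 = 6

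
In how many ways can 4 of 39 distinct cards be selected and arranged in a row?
P(39,4) = 39!/(39-4)! = 1974024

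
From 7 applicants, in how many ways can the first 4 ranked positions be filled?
P(7,4) = 7!/(7-4)! = 840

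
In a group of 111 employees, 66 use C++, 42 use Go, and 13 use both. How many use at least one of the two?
|A∪B| = |A| + |B| - |A∩B| = 66 + 42 - 13 = 95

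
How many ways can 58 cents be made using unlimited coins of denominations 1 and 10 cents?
Coefficient of x^58 in 1/(1-x^1) · 1/(1-x^10). Use j coins of 10 for j = 0..⌊58/10⌋ = 5, the rest in 1s: 5 + 1 = 6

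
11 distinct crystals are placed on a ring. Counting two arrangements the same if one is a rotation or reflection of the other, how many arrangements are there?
(11-1)!/2 = 3628800/2 = 1814400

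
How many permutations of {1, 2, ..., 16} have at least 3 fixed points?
Exactly j fixed points: C(16,j)·!(16-j); sum over j ≥ 3 (derangement numbers via !m = (m-1)·(!(m-1) + !(m-2)): !0..!13 = 1, 0, 1, 2, 9, 44, 265, 1854, 14833, 133496, 1334961, 14684570, 176214841, 2290792932). Σ_{j=3}^{16} C(16,j)·!(16-j) = C(16,3)·!13 + C(16,4)·!12 + C(16,5)·!11 + C(16,6)·!10 + C(16,7)·!9 + C(16,8)·!8 + C(16,9)·!7 + C(16,10)·!6 + C(16,11)·!5 + C(16,12)·!4 + C(16,13)·!3 + C(16,14)·!2 + C(16,15)·!1 + C(16,16)·!0 = 560·2290792932 + 1820·176214841 + 4368·14684570 + 8008·1334961 + 11440·133496 + 12870·14833 + 11440·1854 + 8008·265 + 4368·44 + 1820·9 + 560·2 + 120·1 + 16·0 + 1·1 = 1680129258631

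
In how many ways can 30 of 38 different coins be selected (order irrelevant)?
C(38,30) = 38!/(30!×8!) = 48903492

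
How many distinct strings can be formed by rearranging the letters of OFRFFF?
6! / (1! × 1! × 4!) = 30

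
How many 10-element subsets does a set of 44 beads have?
C(44,10) = 44!/(10!×34!) = 2481256778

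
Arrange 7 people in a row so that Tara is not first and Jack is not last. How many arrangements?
By inclusion-exclusion: 7! - 2×(7-1)! + (7-2)! = 5040 - 1440 + 120 = 3720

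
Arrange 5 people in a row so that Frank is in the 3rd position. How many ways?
Fix one position: (5-1)! = 24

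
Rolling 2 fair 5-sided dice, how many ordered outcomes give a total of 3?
Coefficient of x^3 in (x + x² + ... + x^5)^2. By inclusion-exclusion on dice exceeding 5: Σ_j (-1)^j C(2,j)·C(3-1-5j, 1) = C(2,0)·C(2,1) = 1·2 = 2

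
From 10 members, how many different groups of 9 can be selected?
C(10,9) = 10!/(9!×1!) = 10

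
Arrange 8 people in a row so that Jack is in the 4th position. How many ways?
Fix one position: (8-1)! = 5040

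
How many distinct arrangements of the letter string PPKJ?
4! / (1! × 1! × 2!) = 12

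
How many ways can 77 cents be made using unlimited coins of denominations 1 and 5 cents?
Coefficient of x^77 in 1/(1-x^1) · 1/(1-x^5). Use j coins of 5 for j = 0..⌊77/5⌋ = 15, the rest in 1s: 15 + 1 = 16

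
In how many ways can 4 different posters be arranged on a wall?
4! = 24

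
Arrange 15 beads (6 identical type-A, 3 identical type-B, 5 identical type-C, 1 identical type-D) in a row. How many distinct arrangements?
15! / (6! × 3! × 5! × 1!) = 2522520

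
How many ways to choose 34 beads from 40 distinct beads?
C(40,34) = 40!/(34!×6!) = 3838380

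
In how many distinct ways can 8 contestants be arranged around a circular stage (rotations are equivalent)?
Circular: fix one position, arrange the rest. (8-1)! = 5040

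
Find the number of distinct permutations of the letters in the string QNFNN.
5! / (1! × 1! × 3!) = 20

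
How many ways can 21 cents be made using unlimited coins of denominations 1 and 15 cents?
Coefficient of x^21 in 1/(1-x^1) · 1/(1-x^15). Use j coins of 15 for j = 0..⌊21/15⌋ = 1, the rest in 1s: 1 + 1 = 2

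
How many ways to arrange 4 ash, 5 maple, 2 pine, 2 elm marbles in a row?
13! / (4! × 5! × 2! × 2!) = 540540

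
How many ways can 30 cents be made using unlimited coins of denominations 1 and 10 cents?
Coefficient of x^30 in 1/(1-x^1) · 1/(1-x^10). Use j coins of 10 for j = 0..⌊30/10⌋ = 3, the rest in 1s: 3 + 1 = 4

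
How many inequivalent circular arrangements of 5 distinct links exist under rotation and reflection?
(5-1)!/2 = 24/2 = 12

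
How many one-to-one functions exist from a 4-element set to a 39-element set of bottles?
P(39,4) = 39!/(39-4)! = 1974024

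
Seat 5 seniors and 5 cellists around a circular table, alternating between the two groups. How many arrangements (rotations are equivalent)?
Fix one of the seniors: (5-1)! ways for the remaining seniors, × 5! ways for the cellists = 24 × 120 = 2880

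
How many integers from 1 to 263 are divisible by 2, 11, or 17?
⌊263/2⌋+⌊263/11⌋+⌊263/17⌋ - ⌊263/22⌋-⌊263/34⌋-⌊263/187⌋ + ⌊263/374⌋ = 131+23+15 - 11-7-1 + 0 = 150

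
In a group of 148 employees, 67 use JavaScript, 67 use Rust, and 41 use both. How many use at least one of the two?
|A∪B| = |A| + |B| - |A∩B| = 67 + 67 - 41 = 93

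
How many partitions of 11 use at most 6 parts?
By conjugation, equals partitions of 11 into parts ≤ 6. Let r_j(i) = number of partitions of i into parts ≤ j, for i = 0..11. r_1(i) = 1 for all i; r_j(i) = r_{j-1}(i) + r_j(i-j). Rows j = 2..6: ≤2: 1 1 2 2 3 3 4 4 5 5 6 6; ≤3: 1 1 2 3 4 5 7 8 10 12 14 16; ≤4: 1 1 2 3 5 6 9 11 15 18 23 27; ≤5: 1 1 2 3 5 7 10 13 18 23 30 37; ≤6: 1 1 2 3 5 7 11 14 20 26 35 44. r_6(11) = 44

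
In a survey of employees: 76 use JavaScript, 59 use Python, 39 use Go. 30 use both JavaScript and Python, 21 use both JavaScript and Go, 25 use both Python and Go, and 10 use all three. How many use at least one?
|A∪B∪C| = 76+59+39-30-21-25+10 = 108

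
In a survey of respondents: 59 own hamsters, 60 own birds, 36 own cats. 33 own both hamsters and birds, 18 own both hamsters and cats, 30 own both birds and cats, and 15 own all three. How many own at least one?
|A∪B∪C| = 59+60+36-33-18-30+15 = 89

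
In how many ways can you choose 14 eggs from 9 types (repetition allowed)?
C(14+9-1, 9-1) = C(22, 8) = 319770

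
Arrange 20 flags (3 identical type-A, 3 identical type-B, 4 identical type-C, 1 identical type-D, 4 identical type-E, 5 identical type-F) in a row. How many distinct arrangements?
20! / (3! × 3! × 4! × 1! × 4! × 5!) = 977728752000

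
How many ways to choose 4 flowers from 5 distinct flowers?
C(5,4) = 5!/(4!×1!) = 5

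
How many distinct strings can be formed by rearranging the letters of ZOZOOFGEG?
9! / (2! × 1! × 2! × 3! × 1!) = 15120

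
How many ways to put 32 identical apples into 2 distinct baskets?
C(32+2-1, 2-1) = C(33, 1) = 33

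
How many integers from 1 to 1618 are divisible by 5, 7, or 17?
⌊1618/5⌋+⌊1618/7⌋+⌊1618/17⌋ - ⌊1618/35⌋-⌊1618/85⌋-⌊1618/119⌋ + ⌊1618/595⌋ = 323+231+95 - 46-19-13 + 2 = 573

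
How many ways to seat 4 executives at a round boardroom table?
Circular: fix one position, arrange the rest. (4-1)! = 6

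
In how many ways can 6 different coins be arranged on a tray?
6! = 720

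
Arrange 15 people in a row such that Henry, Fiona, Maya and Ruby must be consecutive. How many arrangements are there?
Treat the 4 as one block: (15-4+1)! × 4! = 479001600 × 24 = 11496038400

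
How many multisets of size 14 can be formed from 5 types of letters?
C(14+5-1, 5-1) = C(18, 4) = 3060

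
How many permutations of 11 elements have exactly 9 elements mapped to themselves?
Choose the 9 fixed points C(11,9) = 55, derange the rest: !2 = Σ_{j=0}^{2} (-1)^j·2!/j! = 2 - 2 + 1 = 1. Product = 55 × 1 = 55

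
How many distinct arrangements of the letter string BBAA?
4! / (2! × 2!) = 6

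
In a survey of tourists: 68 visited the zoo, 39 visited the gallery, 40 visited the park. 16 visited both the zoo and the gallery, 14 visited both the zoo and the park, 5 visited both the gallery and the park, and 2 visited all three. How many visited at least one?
|A∪B∪C| = 68+39+40-16-14-5+2 = 114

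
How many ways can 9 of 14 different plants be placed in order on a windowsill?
P(14,9) = 14!/(14-9)! = 726485760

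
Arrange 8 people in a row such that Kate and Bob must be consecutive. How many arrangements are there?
Treat the 2 as one block: (8-2+1)! × 2! = 5040 × 2 = 10080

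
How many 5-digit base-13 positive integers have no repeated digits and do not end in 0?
Last digit: 12 nonzero choices. First digit: 11 (nonzero, ≠last). Middle 3: P(11,3) = 990. Total = 130680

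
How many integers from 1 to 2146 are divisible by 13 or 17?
⌊2146/13⌋ + ⌊2146/17⌋ - ⌊2146/221⌋ = 165 + 126 - 9 = 282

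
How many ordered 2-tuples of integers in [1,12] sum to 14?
Coefficient of x^14 in (x + x² + ... + x^12)^2. By inclusion-exclusion on dice exceeding 12: Σ_j (-1)^j C(2,j)·C(14-1-12j, 1) = C(2,0)·C(13,1) - C(2,1)·C(1,1) = 1·13 - 2·1 = 11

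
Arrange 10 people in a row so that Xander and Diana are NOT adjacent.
Total - adjacent = 10! - (10-1)!×2 = 3628800 - 725760 = 2903040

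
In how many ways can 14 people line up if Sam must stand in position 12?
Fix one position: (14-1)! = 6227020800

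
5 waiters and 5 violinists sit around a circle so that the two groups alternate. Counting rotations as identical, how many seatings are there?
Fix one of the waiters: (5-1)! ways for the remaining waiters, × 5! ways for the violinists = 24 × 120 = 2880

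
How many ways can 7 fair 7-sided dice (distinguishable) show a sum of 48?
Coefficient of x^48 in (x + x² + ... + x^7)^7. By inclusion-exclusion on dice exceeding 7: Σ_j (-1)^j C(7,j)·C(48-1-7j, 6) = C(7,0)·C(47,6) - C(7,1)·C(40,6) + C(7,2)·C(33,6) - C(7,3)·C(26,6) + C(7,4)·C(19,6) - C(7,5)·C(12,6) = 1·10737573 - 7·3838380 + 21·1107568 - 35·230230 + 35·27132 - 21·924 = 7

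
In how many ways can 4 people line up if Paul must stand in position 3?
Fix one position: (4-1)! = 6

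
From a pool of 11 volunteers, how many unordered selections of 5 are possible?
C(11,5) = 11!/(5!×6!) = 462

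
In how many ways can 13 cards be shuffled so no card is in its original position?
!13 = Σ_{j=0}^{13} (-1)^j·13!/j! = 6227020800 - 6227020800 + 3113510400 - 1037836800 + 259459200 - 51891840 + 8648640 - 1235520 + 154440 - 17160 + 1716 - 156 + 13 - 1 = 2290792932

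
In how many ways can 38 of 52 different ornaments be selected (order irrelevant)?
C(52,38) = 52!/(38!×14!) = 1768966344600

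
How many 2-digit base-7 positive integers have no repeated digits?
First digit: 6 choices (nonzero). Then descending: 6 × 6 = 36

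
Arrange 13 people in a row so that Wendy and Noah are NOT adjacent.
Total - adjacent = 13! - (13-1)!×2 = 6227020800 - 958003200 = 5269017600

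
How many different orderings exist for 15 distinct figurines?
15! = 1307674368000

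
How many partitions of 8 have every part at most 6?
Let r_j(i) = number of partitions of i into parts ≤ j, for i = 0..8. r_1(i) = 1 for all i; r_j(i) = r_{j-1}(i) + r_j(i-j). Rows j = 2..6: ≤2: 1 1 2 2 3 3 4 4 5; ≤3: 1 1 2 3 4 5 7 8 10; ≤4: 1 1 2 3 5 6 9 11 15; ≤5: 1 1 2 3 5 7 10 13 18; ≤6: 1 1 2 3 5 7 11 14 20. r_6(8) = 20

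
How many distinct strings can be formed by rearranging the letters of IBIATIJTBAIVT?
13! / (3! × 1! × 2! × 1! × 2! × 4!) = 10810800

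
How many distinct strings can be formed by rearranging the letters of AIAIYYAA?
8! / (2! × 2! × 4!) = 420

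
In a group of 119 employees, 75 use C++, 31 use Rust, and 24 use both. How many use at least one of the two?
|A∪B| = |A| + |B| - |A∩B| = 75 + 31 - 24 = 82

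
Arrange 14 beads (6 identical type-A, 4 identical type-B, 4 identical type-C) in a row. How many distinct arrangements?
14! / (6! × 4! × 4!) = 210210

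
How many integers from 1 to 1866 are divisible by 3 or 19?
⌊1866/3⌋ + ⌊1866/19⌋ - ⌊1866/57⌋ = 622 + 98 - 32 = 688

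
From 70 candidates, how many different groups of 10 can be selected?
C(70,10) = 70!/(10!×60!) = 396704524216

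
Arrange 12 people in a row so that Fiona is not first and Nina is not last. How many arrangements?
By inclusion-exclusion: 12! - 2×(12-1)! + (12-2)! = 479001600 - 79833600 + 3628800 = 402796800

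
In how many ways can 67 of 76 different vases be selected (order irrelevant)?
C(76,67) = 76!/(67!×9!) = 142466675900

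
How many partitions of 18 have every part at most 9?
Let r_j(i) = number of partitions of i into parts ≤ j, for i = 0..18. r_1(i) = 1 for all i; r_j(i) = r_{j-1}(i) + r_j(i-j). Rows j = 2..9: ≤2: 1 1 2 2 3 3 4 4 5 5 6 6 7 7 8 8 9 9 10; ≤3: 1 1 2 3 4 5 7 8 10 12 14 16 19 21 24 27 30 33 37; ≤4: 1 1 2 3 5 6 9 11 15 18 23 27 34 39 47 54 64 72 84; ≤5: 1 1 2 3 5 7 10 13 18 23 30 37 47 57 70 84 101 119 141; ≤6: 1 1 2 3 5 7 11 14 20 26 35 44 58 71 90 110 136 163 199; ≤7: 1 1 2 3 5 7 11 15 21 28 38 49 65 82 105 131 164 201 248; ≤8: 1 1 2 3 5 7 11 15 22 29 40 52 70 89 116 146 186 230 288; ≤9: 1 1 2 3 5 7 11 15 22 30 41 54 73 94 123 157 201 252 318. r_9(18) = 318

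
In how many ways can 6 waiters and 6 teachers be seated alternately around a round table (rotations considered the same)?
Fix one of the waiters: (6-1)! ways for the remaining waiters, × 6! ways for the teachers = 120 × 720 = 86400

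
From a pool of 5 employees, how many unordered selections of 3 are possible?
C(5,3) = 5!/(3!×2!) = 10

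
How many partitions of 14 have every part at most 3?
Let r_j(i) = number of partitions of i into parts ≤ j, for i = 0..14. r_1(i) = 1 for all i; r_j(i) = r_{j-1}(i) + r_j(i-j). Rows j = 2..3: ≤2: 1 1 2 2 3 3 4 4 5 5 6 6 7 7 8; ≤3: 1 1 2 3 4 5 7 8 10 12 14 16 19 21 24. r_3(14) = 24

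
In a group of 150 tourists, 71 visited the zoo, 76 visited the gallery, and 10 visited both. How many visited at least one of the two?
|A∪B| = |A| + |B| - |A∩B| = 71 + 76 - 10 = 137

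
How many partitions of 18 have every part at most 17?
Let r_j(i) = number of partitions of i into parts ≤ j, for i = 0..18. r_1(i) = 1 for all i; r_j(i) = r_{j-1}(i) + r_j(i-j). Rows j = 2..17: ≤2: 1 1 2 2 3 3 4 4 5 5 6 6 7 7 8 8 9 9 10; ≤3: 1 1 2 3 4 5 7 8 10 12 14 16 19 21 24 27 30 33 37; ≤4: 1 1 2 3 5 6 9 11 15 18 23 27 34 39 47 54 64 72 84; ≤5: 1 1 2 3 5 7 10 13 18 23 30 37 47 57 70 84 101 119 141; ≤6: 1 1 2 3 5 7 11 14 20 26 35 44 58 71 90 110 136 163 199; ≤7: 1 1 2 3 5 7 11 15 21 28 38 49 65 82 105 131 164 201 248; ≤8: 1 1 2 3 5 7 11 15 22 29 40 52 70 89 116 146 186 230 288; ≤9: 1 1 2 3 5 7 11 15 22 30 41 54 73 94 123 157 201 252 318; ≤10: 1 1 2 3 5 7 11 15 22 30 42 55 75 97 128 164 212 267 340; ≤11: 1 1 2 3 5 7 11 15 22 30 42 56 76 99 131 169 219 278 355; ≤12: 1 1 2 3 5 7 11 15 22 30 42 56 77 100 133 172 224 285 366; ≤13: 1 1 2 3 5 7 11 15 22 30 42 56 77 101 134 174 227 290 373; ≤14: 1 1 2 3 5 7 11 15 22 30 42 56 77 101 135 175 229 293 378; ≤15: 1 1 2 3 5 7 11 15 22 30 42 56 77 101 135 176 230 295 381; ≤16: 1 1 2 3 5 7 11 15 22 30 42 56 77 101 135 176 231 296 383; ≤17: 1 1 2 3 5 7 11 15 22 30 42 56 77 101 135 176 231 297 384. r_17(18) = 384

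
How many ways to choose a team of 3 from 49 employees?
C(49,3) = 49!/(3!×46!) = 18424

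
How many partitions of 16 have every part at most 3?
Let r_j(i) = number of partitions of i into parts ≤ j, for i = 0..16. r_1(i) = 1 for all i; r_j(i) = r_{j-1}(i) + r_j(i-j). Rows j = 2..3: ≤2: 1 1 2 2 3 3 4 4 5 5 6 6 7 7 8 8 9; ≤3: 1 1 2 3 4 5 7 8 10 12 14 16 19 21 24 27 30. r_3(16) = 30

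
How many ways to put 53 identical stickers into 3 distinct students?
C(53+3-1, 3-1) = C(55, 2) = 1485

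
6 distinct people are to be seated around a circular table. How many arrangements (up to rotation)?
Circular: fix one position, arrange the rest. (6-1)! = 120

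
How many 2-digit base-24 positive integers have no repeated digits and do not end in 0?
Last digit: 23 nonzero choices. First digit: 22 (nonzero, ≠last). Middle 0: P(22,0) = 1. Total = 506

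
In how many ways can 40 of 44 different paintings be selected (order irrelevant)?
C(44,40) = 44!/(40!×4!) = 135751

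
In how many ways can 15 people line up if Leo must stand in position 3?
Fix one position: (15-1)! = 87178291200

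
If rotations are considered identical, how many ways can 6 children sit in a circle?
Circular: fix one position, arrange the rest. (6-1)! = 120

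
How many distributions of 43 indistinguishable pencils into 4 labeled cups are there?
C(43+4-1, 4-1) = C(46, 3) = 15180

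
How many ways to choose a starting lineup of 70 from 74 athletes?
C(74,70) = 74!/(70!×4!) = 1150626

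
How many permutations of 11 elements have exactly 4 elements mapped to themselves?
Choose the 4 fixed points C(11,4) = 330, derange the rest: !7 = Σ_{j=0}^{7} (-1)^j·7!/j! = 5040 - 5040 + 2520 - 840 + 210 - 42 + 7 - 1 = 1854. Product = 330 × 1854 = 611820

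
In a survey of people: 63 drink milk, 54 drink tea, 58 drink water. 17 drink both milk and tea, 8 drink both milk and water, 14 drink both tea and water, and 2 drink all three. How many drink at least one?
|A∪B∪C| = 63+54+58-17-8-14+2 = 138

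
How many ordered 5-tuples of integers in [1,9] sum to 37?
Coefficient of x^37 in (x + x² + ... + x^9)^5. By inclusion-exclusion on dice exceeding 9: Σ_j (-1)^j C(5,j)·C(37-1-9j, 4) = C(5,0)·C(36,4) - C(5,1)·C(27,4) + C(5,2)·C(18,4) - C(5,3)·C(9,4) = 1·58905 - 5·17550 + 10·3060 - 10·126 = 495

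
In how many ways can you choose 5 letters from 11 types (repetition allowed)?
C(5+11-1, 11-1) = C(15, 10) = 3003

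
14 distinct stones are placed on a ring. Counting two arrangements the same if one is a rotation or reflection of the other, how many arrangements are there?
(14-1)!/2 = 6227020800/2 = 3113510400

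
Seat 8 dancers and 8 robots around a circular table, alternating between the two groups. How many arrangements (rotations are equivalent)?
Fix one of the dancers: (8-1)! ways for the remaining dancers, × 8! ways for the robots = 5040 × 40320 = 203212800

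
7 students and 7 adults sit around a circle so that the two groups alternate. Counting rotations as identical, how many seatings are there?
Fix one of the students: (7-1)! ways for the remaining students, × 7! ways for the adults = 720 × 5040 = 3628800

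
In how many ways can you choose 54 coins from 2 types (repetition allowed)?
C(54+2-1, 2-1) = C(55, 1) = 55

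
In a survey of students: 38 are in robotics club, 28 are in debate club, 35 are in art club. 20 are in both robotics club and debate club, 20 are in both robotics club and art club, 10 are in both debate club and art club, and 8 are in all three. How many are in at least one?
|A∪B∪C| = 38+28+35-20-20-10+8 = 59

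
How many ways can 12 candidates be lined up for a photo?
12! = 479001600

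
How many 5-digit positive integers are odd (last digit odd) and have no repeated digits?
Last∈{1,3,5,7,9}. Last=0: 0. Last nonzero: 5×8×P(8,3) = 13440. Total = 13440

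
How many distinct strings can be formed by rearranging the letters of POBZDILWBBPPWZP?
15! / (4! × 3! × 1! × 1! × 1! × 2! × 1! × 2!) = 2270268000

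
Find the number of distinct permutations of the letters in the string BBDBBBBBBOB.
11! / (9! × 1! × 1!) = 110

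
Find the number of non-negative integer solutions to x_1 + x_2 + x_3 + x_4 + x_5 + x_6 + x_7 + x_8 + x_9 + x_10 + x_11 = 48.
C(48+11-1, 11-1) = C(58, 10) = 52179482355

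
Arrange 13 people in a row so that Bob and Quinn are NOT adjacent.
Total - adjacent = 13! - (13-1)!×2 = 6227020800 - 958003200 = 5269017600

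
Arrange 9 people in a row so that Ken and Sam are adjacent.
Treat as block: (9-1)! × 2! = 40320 × 2 = 80640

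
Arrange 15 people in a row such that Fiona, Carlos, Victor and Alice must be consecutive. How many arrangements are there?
Treat the 4 as one block: (15-4+1)! × 4! = 479001600 × 24 = 11496038400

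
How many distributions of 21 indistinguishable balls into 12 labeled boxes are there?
C(21+12-1, 12-1) = C(32, 11) = 129024480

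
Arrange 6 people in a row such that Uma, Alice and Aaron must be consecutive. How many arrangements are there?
Treat the 3 as one block: (6-3+1)! × 3! = 24 × 6 = 144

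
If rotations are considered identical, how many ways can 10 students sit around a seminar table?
Circular: fix one position, arrange the rest. (10-1)! = 362880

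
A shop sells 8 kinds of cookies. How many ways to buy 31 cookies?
C(31+8-1, 8-1) = C(38, 7) = 12620256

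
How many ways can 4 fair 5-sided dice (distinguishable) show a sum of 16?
Coefficient of x^16 in (x + x² + ... + x^5)^4. By inclusion-exclusion on dice exceeding 5: Σ_j (-1)^j C(4,j)·C(16-1-5j, 3) = C(4,0)·C(15,3) - C(4,1)·C(10,3) + C(4,2)·C(5,3) = 1·455 - 4·120 + 6·10 = 35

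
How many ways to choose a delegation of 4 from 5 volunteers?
C(5,4) = 5!/(4!×1!) = 5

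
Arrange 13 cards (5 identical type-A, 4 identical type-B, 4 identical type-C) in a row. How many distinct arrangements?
13! / (5! × 4! × 4!) = 90090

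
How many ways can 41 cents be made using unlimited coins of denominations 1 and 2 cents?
Coefficient of x^41 in 1/(1-x^1) · 1/(1-x^2). Use j coins of 2 for j = 0..⌊41/2⌋ = 20, the rest in 1s: 20 + 1 = 21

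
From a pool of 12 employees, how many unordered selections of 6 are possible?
C(12,6) = 12!/(6!×6!) = 924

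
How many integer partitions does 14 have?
Pentagonal recurrence p(n) = p(n-1) + p(n-2) - p(n-5) - p(n-7) + p(n-12) + p(n-15) - ... gives p(0..13) = 1, 1, 2, 3, 5, 7, 11, 15, 22, 30, 42, 56, 77, 101. p(14) = p(13) + p(12) - p(9) - p(7) + p(2) = 101 + 77 - 30 - 15 + 2 = 135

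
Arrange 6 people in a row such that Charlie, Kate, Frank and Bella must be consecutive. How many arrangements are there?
Treat the 4 as one block: (6-4+1)! × 4! = 6 × 24 = 144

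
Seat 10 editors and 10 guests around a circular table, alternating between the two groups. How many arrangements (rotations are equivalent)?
Fix one of the editors: (10-1)! ways for the remaining editors, × 10! ways for the guests = 362880 × 3628800 = 1316818944000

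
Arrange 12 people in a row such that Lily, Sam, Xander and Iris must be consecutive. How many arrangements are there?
Treat the 4 as one block: (12-4+1)! × 4! = 362880 × 24 = 8709120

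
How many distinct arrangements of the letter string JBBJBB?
6! / (2! × 4!) = 15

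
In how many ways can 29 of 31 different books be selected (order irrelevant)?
C(31,29) = 31!/(29!×2!) = 465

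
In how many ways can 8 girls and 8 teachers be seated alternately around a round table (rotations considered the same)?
Fix one of the girls: (8-1)! ways for the remaining girls, × 8! ways for the teachers = 5040 × 40320 = 203212800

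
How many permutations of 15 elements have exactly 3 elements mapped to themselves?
Choose the 3 fixed points C(15,3) = 455, derange the rest: !12 = Σ_{j=0}^{12} (-1)^j·12!/j! = 479001600 - 479001600 + 239500800 - 79833600 + 19958400 - 3991680 + 665280 - 95040 + 11880 - 1320 + 132 - 12 + 1 = 176214841. Product = 455 × 176214841 = 80177752655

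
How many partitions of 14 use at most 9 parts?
By conjugation, equals partitions of 14 into parts ≤ 9. Let r_j(i) = number of partitions of i into parts ≤ j, for i = 0..14. r_1(i) = 1 for all i; r_j(i) = r_{j-1}(i) + r_j(i-j). Rows j = 2..9: ≤2: 1 1 2 2 3 3 4 4 5 5 6 6 7 7 8; ≤3: 1 1 2 3 4 5 7 8 10 12 14 16 19 21 24; ≤4: 1 1 2 3 5 6 9 11 15 18 23 27 34 39 47; ≤5: 1 1 2 3 5 7 10 13 18 23 30 37 47 57 70; ≤6: 1 1 2 3 5 7 11 14 20 26 35 44 58 71 90; ≤7: 1 1 2 3 5 7 11 15 21 28 38 49 65 82 105; ≤8: 1 1 2 3 5 7 11 15 22 29 40 52 70 89 116; ≤9: 1 1 2 3 5 7 11 15 22 30 41 54 73 94 123. r_9(14) = 123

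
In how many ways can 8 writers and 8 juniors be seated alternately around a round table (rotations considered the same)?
Fix one of the writers: (8-1)! ways for the remaining writers, × 8! ways for the juniors = 5040 × 40320 = 203212800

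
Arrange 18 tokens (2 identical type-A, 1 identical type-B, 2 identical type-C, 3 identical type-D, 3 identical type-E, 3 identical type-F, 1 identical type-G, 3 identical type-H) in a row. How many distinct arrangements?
18! / (2! × 1! × 2! × 3! × 3! × 3! × 1! × 3!) = 1235025792000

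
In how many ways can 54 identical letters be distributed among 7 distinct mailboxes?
C(54+7-1, 7-1) = C(60, 6) = 50063860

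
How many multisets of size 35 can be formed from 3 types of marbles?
C(35+3-1, 3-1) = C(37, 2) = 666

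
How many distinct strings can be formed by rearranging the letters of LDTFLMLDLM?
10! / (2! × 4! × 1! × 1! × 2!) = 37800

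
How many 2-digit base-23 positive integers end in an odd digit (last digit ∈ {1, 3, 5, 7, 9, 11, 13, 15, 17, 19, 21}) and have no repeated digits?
Last∈{1,3,5,7,9,11,13,15,17,19,21}. Last=0: 0. Last nonzero: 11×21×P(21,0) = 231. Total = 231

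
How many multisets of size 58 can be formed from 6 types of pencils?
C(58+6-1, 6-1) = C(63, 5) = 7028847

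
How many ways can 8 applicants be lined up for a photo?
8! = 40320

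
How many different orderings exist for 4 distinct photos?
4! = 24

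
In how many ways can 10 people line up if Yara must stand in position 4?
Fix one position: (10-1)! = 362880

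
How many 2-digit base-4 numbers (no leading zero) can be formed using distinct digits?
First digit: 3 choices (nonzero). Then descending: 3 × 3 = 9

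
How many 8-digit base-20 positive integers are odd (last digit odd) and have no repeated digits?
Last∈{1,3,5,7,9,11,13,15,17,19}. Last=0: 0. Last nonzero: 10×18×P(18,6) = 2405894400. Total = 2405894400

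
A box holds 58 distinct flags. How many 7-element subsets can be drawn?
C(58,7) = 58!/(7!×51!) = 300674088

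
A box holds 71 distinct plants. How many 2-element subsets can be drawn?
C(71,2) = 71!/(2!×69!) = 2485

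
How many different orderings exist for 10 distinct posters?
10! = 3628800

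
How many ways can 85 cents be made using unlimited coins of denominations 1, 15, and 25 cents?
Coefficient of x^85 in 1/(1-x^1) · 1/(1-x^15) · 1/(1-x^25). Case on j = number of 25-cent coins (j = 0..3); remainder r = 85 - 25j is made from {1,15} in ⌊r/15⌋+1 ways. r = 85, 60, 35, 10 → 6 + 5 + 3 + 1 = 15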